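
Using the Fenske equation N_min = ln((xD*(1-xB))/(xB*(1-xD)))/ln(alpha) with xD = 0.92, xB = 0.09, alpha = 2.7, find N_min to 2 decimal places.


N_min = ln((xD*(1-xB))/(xB*(1-xD))) / ln(alpha)
Numerator inside ln: 0.8372 / 0.0072 = 116.277778
ln(116.277778) = 4.755982
ln(alpha) = ln(2.7) = 0.993252
N_min = 4.755982 / 0.993252 = 4.79


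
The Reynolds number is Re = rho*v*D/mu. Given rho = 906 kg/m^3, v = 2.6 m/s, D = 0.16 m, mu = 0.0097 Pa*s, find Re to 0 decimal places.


Re = rho * v * D / mu
Re = 906 * 2.6 * 0.16 / 0.0097
Re = 376.896 / 0.0097
Re = 38855


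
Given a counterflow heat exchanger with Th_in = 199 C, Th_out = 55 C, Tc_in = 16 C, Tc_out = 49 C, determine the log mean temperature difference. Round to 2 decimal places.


dT1 = Th_in - Tc_out = 199 - 49 = 150
dT2 = Th_out - Tc_in = 55 - 16 = 39
LMTD = (dT1 - dT2) / ln(dT1/dT2)
LMTD = (150 - 39) / ln(150/39)
LMTD = 82.40 K


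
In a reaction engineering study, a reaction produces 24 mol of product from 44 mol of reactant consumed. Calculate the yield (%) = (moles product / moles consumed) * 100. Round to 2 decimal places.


Yield = (moles product / moles consumed) * 100%
Yield = (24 / 44) * 100
Yield = 0.5455 * 100
Yield = 54.55%


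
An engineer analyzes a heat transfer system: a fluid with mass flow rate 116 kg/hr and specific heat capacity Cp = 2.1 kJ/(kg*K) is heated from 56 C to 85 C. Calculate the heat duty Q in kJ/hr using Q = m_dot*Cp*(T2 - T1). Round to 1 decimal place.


Q = m_dot * Cp * (T2 - T1)
Q = 116 * 2.1 * (85 - 56)
Q = 116 * 2.1 * 29
Q = 7064.4 kJ/hr


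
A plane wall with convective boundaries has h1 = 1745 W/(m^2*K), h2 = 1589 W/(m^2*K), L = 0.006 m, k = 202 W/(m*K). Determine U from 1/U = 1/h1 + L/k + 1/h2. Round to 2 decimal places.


1/U = 1/h1 + L/k + 1/h2
1/U = 1/1745 + 0.006/202 + 1/1589
1/U = 0.0005730659 + 2.9703e-05 + 0.0006293266
1/U = 0.0012320955
U = 811.63 W/(m^2*K)


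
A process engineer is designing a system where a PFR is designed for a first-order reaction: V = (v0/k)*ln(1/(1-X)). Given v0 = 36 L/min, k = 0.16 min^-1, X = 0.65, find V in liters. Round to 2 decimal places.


V = (v0/k) * ln(1/(1-X))
V = (36/0.16) * ln(1/(1-0.65))
V = 225.0 * ln(2.857143)
V = 225.0 * 1.049822
V = 236.21 L


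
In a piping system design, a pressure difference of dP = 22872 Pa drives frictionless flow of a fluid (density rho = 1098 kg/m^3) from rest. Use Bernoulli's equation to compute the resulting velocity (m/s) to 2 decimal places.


v = sqrt(2*dP/rho)
v = sqrt(2*22872/1098)
v = sqrt(41.661202)
v = 6.45 m/s


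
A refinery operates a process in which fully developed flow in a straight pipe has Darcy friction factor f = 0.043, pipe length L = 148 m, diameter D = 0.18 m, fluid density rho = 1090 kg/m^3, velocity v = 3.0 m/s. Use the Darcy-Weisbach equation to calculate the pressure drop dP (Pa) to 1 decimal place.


dP = f * (L/D) * (rho*v^2/2)
dP = 0.043 * (148/0.18) * (1090*3.0^2/2)
L/D = 822.22222222
rho*v^2/2 = 1090*9.0/2 = 4905.0
dP = 0.043 * 822.22222222 * 4905.0
dP = 173419.0 Pa


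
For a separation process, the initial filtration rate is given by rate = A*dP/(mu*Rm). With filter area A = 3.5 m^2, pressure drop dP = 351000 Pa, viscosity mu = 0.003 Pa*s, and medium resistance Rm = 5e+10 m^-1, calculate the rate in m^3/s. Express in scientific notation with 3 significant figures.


rate = A * dP / (mu * Rm)
rate = 3.5 * 351000 / (0.003 * 5e+10)
rate = 1228500.0 / 1.500e+08
rate = 8.19e-03 m^3/s


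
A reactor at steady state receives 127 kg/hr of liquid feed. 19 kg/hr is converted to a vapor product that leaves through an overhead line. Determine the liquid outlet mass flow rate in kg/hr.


Steady-state mass balance on the main outlet: F_out = F_in - F_removed
F_out = 127 - 19
F_out = 108 kg/hr


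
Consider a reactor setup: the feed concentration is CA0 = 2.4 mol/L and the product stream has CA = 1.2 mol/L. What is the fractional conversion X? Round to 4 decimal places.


X = (CA0 - CA) / CA0
X = (2.4 - 1.2) / 2.4
X = 1.2 / 2.4
X = 0.5000


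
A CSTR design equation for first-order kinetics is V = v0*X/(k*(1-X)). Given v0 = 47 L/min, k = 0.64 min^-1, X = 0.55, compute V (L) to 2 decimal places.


V = v0 * X / (k * (1 - X))
V = 47 * 0.55 / (0.64 * (1 - 0.55))
V = 25.85 / (0.64 * 0.45)
V = 25.85 / 0.288
V = 89.76 L


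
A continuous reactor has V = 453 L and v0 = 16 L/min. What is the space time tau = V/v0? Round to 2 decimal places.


tau = V / v0
tau = 453 / 16
tau = 28.31 min


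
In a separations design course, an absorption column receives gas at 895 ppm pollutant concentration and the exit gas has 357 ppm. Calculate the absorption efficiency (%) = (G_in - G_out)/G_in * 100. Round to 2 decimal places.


Efficiency = (G_in - G_out) / G_in * 100%
Efficiency = (895 - 357) / 895 * 100
Efficiency = 538 / 895 * 100
Efficiency = 60.11%


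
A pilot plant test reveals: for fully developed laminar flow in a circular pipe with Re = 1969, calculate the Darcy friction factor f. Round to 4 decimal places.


f = 64 / Re
f = 64 / 1969
f = 0.0325


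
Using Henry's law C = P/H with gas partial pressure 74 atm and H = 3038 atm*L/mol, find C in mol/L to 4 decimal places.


C = P / H
C = 74 / 3038
C = 0.0244 mol/L


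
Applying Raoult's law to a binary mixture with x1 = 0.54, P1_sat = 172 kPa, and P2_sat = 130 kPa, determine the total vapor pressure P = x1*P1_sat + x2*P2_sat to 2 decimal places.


P = x1*P1_sat + x2*P2_sat
x2 = 1 - x1 = 1 - 0.54 = 0.46
P = 0.54*172 + 0.46*130
P = 92.88 + 59.8
P = 152.68 kPa


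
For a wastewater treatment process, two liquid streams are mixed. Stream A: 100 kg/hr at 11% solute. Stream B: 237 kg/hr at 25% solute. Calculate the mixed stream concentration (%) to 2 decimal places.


Mass balance on solute: F1*x1 + F2*x2 = F3*x3
F3 = F1 + F2 = 100 + 237 = 337 kg/hr
x3 = (F1*x1 + F2*x2)/F3
x3 = (100*0.11 + 237*0.25) / 337
x3 = 20.85%


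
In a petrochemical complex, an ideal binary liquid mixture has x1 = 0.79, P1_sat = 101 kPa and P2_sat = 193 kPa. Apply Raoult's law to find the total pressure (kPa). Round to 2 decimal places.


P = x1*P1_sat + x2*P2_sat
x2 = 1 - x1 = 1 - 0.79 = 0.21
P = 0.79*101 + 0.21*193
P = 79.79 + 40.53
P = 120.32 kPa


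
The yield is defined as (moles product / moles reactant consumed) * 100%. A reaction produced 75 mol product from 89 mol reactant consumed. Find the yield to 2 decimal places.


Yield = (moles product / moles consumed) * 100%
Yield = (75 / 89) * 100
Yield = 0.8427 * 100
Yield = 84.27%


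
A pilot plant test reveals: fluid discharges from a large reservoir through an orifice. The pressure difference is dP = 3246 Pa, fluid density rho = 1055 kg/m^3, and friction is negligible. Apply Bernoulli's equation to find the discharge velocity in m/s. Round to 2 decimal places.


v = sqrt(2*dP/rho)
v = sqrt(2*3246/1055)
v = sqrt(6.153555)
v = 2.48 m/s


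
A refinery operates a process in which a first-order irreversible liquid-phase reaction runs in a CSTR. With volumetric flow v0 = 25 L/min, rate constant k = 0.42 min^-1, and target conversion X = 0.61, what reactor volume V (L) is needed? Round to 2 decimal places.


V = v0 * X / (k * (1 - X))
V = 25 * 0.61 / (0.42 * (1 - 0.61))
V = 15.25 / (0.42 * 0.39)
V = 15.25 / 0.1638
V = 93.10 L


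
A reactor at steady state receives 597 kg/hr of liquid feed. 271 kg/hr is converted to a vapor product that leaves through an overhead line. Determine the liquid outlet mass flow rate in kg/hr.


Steady-state mass balance on the main outlet: F_out = F_in - F_removed
F_out = 597 - 271
F_out = 326 kg/hr


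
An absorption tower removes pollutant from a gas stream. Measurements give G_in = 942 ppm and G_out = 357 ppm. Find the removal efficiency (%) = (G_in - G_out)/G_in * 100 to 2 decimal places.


Efficiency = (G_in - G_out) / G_in * 100%
Efficiency = (942 - 357) / 942 * 100
Efficiency = 585 / 942 * 100
Efficiency = 62.10%


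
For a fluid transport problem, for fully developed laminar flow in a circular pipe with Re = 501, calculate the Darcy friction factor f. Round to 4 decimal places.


f = 64 / Re
f = 64 / 501
f = 0.1277


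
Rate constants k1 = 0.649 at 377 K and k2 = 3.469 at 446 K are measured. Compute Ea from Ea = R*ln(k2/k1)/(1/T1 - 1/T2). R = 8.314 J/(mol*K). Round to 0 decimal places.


Ea = R * ln(k2/k1) / (1/T1 - 1/T2)
ln(k2/k1) = ln(3.469/0.649) = 1.6761889
1/T1 - 1/T2 = 1/377 - 1/446 = 0.000410367428
Ea = 8.314 * 1.6761889 / 0.000410367428
Ea = 33959 J/mol


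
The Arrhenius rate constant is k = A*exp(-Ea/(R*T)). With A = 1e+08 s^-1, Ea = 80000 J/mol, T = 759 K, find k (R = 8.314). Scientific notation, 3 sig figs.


k = A * exp(-Ea/(R*T))
k = 1e+08 * exp(-80000 / (8.314 * 759))
k = 1e+08 * exp(-12.677633)
k = 3.12e+02


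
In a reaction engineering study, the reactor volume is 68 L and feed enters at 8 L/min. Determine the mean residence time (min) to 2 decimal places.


tau = V / v0
tau = 68 / 8
tau = 8.50 min


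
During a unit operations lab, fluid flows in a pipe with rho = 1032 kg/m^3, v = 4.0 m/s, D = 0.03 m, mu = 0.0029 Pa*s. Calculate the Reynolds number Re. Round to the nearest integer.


Re = rho * v * D / mu
Re = 1032 * 4.0 * 0.03 / 0.0029
Re = 123.84 / 0.0029
Re = 42703


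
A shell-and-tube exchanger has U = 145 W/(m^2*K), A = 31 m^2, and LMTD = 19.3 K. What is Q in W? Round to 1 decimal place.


Q = U * A * LMTD
Q = 145 * 31 * 19.3
Q = 86753.5 W


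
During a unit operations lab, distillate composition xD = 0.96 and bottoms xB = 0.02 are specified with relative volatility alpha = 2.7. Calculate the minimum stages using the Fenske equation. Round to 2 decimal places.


N_min = ln((xD*(1-xB))/(xB*(1-xD))) / ln(alpha)
Numerator inside ln: 0.9408 / 0.0008 = 1176.0
ln(1176.0) = 7.069874
ln(alpha) = ln(2.7) = 0.993252
N_min = 7.069874 / 0.993252 = 7.12


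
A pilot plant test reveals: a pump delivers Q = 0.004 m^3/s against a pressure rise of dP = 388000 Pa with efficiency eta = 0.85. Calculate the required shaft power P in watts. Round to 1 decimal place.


P = Q * dP / eta
P = 0.004 * 388000 / 0.85
P = 1552.0 / 0.85
P = 1825.9 W


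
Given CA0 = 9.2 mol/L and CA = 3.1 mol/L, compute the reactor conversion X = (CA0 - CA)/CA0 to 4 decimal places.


X = (CA0 - CA) / CA0
X = (9.2 - 3.1) / 9.2
X = 6.1 / 9.2
X = 0.6630


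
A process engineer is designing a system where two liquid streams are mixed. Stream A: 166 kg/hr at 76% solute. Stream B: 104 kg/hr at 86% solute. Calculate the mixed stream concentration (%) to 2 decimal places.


Mass balance on solute: F1*x1 + F2*x2 = F3*x3
F3 = F1 + F2 = 166 + 104 = 270 kg/hr
x3 = (F1*x1 + F2*x2)/F3
x3 = (166*0.76 + 104*0.86) / 270
x3 = 79.85%


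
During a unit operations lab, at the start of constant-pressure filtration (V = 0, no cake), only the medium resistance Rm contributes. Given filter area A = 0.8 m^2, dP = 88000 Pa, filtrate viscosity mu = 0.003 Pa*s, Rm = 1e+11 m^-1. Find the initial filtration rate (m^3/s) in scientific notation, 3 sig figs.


rate = A * dP / (mu * Rm)
rate = 0.8 * 88000 / (0.003 * 1e+11)
rate = 70400.0 / 3.000e+08
rate = 2.35e-04 m^3/s


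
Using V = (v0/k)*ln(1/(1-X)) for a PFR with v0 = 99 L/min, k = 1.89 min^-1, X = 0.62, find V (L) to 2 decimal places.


V = (v0/k) * ln(1/(1-X))
V = (99/1.89) * ln(1/(1-0.62))
V = 52.380952 * ln(2.631579)
V = 52.380952 * 0.967584
V = 50.68 L


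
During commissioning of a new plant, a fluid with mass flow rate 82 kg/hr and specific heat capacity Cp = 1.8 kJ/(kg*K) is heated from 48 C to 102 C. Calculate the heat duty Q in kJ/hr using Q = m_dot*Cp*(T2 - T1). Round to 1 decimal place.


Q = m_dot * Cp * (T2 - T1)
Q = 82 * 1.8 * (102 - 48)
Q = 82 * 1.8 * 54
Q = 7970.4 kJ/hr


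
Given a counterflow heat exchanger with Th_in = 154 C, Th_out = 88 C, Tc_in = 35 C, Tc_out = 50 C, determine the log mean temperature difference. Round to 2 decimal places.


dT1 = Th_in - Tc_out = 154 - 50 = 104
dT2 = Th_out - Tc_in = 88 - 35 = 53
LMTD = (dT1 - dT2) / ln(dT1/dT2)
LMTD = (104 - 53) / ln(104/53)
LMTD = 75.66 K


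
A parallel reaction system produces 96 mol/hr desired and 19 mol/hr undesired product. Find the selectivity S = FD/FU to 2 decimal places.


S = desired product rate / undesired product rate
S = 96 / 19
S = 5.05


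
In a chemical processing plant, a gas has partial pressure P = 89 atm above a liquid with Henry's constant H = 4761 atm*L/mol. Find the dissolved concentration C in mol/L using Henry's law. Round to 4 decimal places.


C = P / H
C = 89 / 4761
C = 0.0187 mol/L


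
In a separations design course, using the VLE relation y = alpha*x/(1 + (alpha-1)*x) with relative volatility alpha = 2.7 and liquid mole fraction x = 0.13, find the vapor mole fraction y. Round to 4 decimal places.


y = alpha*x / (1 + (alpha-1)*x)
y = 2.7*0.13 / (1 + (2.7-1)*0.13)
y = 0.351 / (1 + 0.221)
y = 0.351 / 1.221
y = 0.2875


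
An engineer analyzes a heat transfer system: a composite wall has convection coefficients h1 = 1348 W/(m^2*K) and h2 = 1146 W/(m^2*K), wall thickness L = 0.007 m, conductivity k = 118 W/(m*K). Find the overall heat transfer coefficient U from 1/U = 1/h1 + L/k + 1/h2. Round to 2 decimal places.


1/U = 1/h1 + L/k + 1/h2
1/U = 1/1348 + 0.007/118 + 1/1146
1/U = 0.0007418398 + 5.9322e-05 + 0.0008726003
1/U = 0.0016737621
U = 597.46 W/(m^2*K)


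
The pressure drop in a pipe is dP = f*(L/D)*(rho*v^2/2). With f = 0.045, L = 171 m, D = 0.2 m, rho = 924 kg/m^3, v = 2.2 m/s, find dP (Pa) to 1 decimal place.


dP = f * (L/D) * (rho*v^2/2)
dP = 0.045 * (171/0.2) * (924*2.2^2/2)
L/D = 855.0
rho*v^2/2 = 924*4.84/2 = 2236.08
dP = 0.045 * 855.0 * 2236.08
dP = 86033.2 Pa


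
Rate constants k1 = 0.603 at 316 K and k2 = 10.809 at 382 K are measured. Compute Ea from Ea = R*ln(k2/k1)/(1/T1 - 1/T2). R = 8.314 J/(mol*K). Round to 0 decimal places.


Ea = R * ln(k2/k1) / (1/T1 - 1/T2)
ln(k2/k1) = ln(10.809/0.603) = 2.8862172
1/T1 - 1/T2 = 1/316 - 1/382 = 0.000546755915
Ea = 8.314 * 2.8862172 / 0.000546755915
Ea = 43888 J/mol


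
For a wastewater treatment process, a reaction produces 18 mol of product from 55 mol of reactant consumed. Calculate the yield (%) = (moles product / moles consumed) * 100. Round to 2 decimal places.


Yield = (moles product / moles consumed) * 100%
Yield = (18 / 55) * 100
Yield = 0.3273 * 100
Yield = 32.73%


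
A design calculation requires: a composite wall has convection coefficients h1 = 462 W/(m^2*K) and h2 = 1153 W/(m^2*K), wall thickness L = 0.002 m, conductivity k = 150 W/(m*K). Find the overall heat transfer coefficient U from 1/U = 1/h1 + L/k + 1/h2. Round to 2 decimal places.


1/U = 1/h1 + L/k + 1/h2
1/U = 1/462 + 0.002/150 + 1/1153
1/U = 0.0021645022 + 1.33333e-05 + 0.0008673027
1/U = 0.0030451382
U = 328.39 W/(m^2*K)


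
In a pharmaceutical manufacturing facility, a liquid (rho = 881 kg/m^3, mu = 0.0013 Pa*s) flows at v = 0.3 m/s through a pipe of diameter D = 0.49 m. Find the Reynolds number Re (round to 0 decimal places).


Re = rho * v * D / mu
Re = 881 * 0.3 * 0.49 / 0.0013
Re = 129.507 / 0.0013
Re = 99621


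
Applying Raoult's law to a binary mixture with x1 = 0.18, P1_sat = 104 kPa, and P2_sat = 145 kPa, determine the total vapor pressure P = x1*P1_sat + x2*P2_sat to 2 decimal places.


P = x1*P1_sat + x2*P2_sat
x2 = 1 - x1 = 1 - 0.18 = 0.82
P = 0.18*104 + 0.82*145
P = 18.72 + 118.9
P = 137.62 kPa


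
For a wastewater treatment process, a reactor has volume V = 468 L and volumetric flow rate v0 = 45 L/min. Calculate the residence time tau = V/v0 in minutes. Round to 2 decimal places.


tau = V / v0
tau = 468 / 45
tau = 10.40 min


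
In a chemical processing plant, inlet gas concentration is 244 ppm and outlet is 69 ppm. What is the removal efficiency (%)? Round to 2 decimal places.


Efficiency = (G_in - G_out) / G_in * 100%
Efficiency = (244 - 69) / 244 * 100
Efficiency = 175 / 244 * 100
Efficiency = 71.72%


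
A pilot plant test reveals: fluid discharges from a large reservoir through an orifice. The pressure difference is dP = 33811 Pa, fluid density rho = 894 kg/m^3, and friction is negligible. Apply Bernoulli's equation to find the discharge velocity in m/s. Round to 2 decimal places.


v = sqrt(2*dP/rho)
v = sqrt(2*33811/894)
v = sqrt(75.639821)
v = 8.70 m/s


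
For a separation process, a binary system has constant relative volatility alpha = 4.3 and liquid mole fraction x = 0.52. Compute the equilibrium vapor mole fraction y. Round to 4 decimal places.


y = alpha*x / (1 + (alpha-1)*x)
y = 4.3*0.52 / (1 + (4.3-1)*0.52)
y = 2.236 / (1 + 1.716)
y = 2.236 / 2.716
y = 0.8233


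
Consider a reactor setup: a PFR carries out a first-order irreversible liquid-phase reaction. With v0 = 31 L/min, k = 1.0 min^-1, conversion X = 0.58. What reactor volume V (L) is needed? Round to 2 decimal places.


V = (v0/k) * ln(1/(1-X))
V = (31/1.0) * ln(1/(1-0.58))
V = 31.0 * ln(2.380952)
V = 31.0 * 0.8675
V = 26.89 L


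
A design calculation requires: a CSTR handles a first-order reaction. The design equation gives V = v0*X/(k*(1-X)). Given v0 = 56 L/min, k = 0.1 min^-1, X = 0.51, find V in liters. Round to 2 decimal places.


V = v0 * X / (k * (1 - X))
V = 56 * 0.51 / (0.1 * (1 - 0.51))
V = 28.56 / (0.1 * 0.49)
V = 28.56 / 0.049
V = 582.86 L


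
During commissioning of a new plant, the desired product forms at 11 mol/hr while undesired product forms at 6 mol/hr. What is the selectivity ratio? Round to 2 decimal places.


S = desired product rate / undesired product rate
S = 11 / 6
S = 1.83


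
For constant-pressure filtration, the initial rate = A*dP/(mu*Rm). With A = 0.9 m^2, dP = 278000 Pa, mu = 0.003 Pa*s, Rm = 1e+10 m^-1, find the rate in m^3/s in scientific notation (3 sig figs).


rate = A * dP / (mu * Rm)
rate = 0.9 * 278000 / (0.003 * 1e+10)
rate = 250200.0 / 3.000e+07
rate = 8.34e-03 m^3/s


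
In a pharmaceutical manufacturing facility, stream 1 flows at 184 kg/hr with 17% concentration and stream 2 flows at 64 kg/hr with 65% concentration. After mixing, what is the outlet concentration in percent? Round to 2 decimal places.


Mass balance on solute: F1*x1 + F2*x2 = F3*x3
F3 = F1 + F2 = 184 + 64 = 248 kg/hr
x3 = (F1*x1 + F2*x2)/F3
x3 = (184*0.17 + 64*0.65) / 248
x3 = 29.39%


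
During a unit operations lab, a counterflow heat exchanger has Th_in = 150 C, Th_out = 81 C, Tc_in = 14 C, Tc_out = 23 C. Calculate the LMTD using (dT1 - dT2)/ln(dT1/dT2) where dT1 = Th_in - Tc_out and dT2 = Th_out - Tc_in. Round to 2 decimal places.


dT1 = Th_in - Tc_out = 150 - 23 = 127
dT2 = Th_out - Tc_in = 81 - 14 = 67
LMTD = (dT1 - dT2) / ln(dT1/dT2)
LMTD = (127 - 67) / ln(127/67)
LMTD = 93.82 K


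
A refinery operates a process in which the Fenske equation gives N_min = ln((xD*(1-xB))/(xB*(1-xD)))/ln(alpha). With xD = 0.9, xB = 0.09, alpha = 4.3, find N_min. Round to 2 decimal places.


N_min = ln((xD*(1-xB))/(xB*(1-xD))) / ln(alpha)
Numerator inside ln: 0.819 / 0.009 = 91.0
ln(91.0) = 4.51086
ln(alpha) = ln(4.3) = 1.458615
N_min = 4.51086 / 1.458615 = 3.09


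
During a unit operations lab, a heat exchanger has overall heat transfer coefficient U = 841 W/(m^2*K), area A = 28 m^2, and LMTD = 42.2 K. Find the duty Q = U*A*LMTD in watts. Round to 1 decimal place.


Q = U * A * LMTD
Q = 841 * 28 * 42.2
Q = 993725.6 W


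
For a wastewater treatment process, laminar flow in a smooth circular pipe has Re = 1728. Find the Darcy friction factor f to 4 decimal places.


f = 64 / Re
f = 64 / 1728
f = 0.0370


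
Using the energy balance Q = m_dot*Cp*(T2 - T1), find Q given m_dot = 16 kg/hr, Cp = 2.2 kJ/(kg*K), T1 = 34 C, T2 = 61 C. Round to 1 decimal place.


Q = m_dot * Cp * (T2 - T1)
Q = 16 * 2.2 * (61 - 34)
Q = 16 * 2.2 * 27
Q = 950.4 kJ/hr


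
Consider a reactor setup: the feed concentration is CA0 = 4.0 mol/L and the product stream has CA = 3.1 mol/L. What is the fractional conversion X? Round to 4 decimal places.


X = (CA0 - CA) / CA0
X = (4.0 - 3.1) / 4.0
X = 0.9 / 4.0
X = 0.2250


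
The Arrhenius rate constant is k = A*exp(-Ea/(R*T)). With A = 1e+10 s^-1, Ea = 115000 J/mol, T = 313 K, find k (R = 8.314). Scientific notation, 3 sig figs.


k = A * exp(-Ea/(R*T))
k = 1e+10 * exp(-115000 / (8.314 * 313))
k = 1e+10 * exp(-44.191982)
k = 6.42e-10


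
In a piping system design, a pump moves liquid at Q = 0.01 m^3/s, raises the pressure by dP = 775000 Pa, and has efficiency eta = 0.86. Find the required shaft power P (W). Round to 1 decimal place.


P = Q * dP / eta
P = 0.01 * 775000 / 0.86
P = 7750.0 / 0.86
P = 9011.6 W


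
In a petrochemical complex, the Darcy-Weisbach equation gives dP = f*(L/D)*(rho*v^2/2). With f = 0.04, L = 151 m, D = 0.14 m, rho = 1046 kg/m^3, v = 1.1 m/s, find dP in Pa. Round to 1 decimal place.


dP = f * (L/D) * (rho*v^2/2)
dP = 0.04 * (151/0.14) * (1046*1.1^2/2)
L/D = 1078.57142857
rho*v^2/2 = 1046*1.21/2 = 632.83
dP = 0.04 * 1078.57142857 * 632.83
dP = 27302.1 Pa


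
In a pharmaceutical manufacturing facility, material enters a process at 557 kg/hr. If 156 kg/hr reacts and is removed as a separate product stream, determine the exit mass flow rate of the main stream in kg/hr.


Steady-state mass balance on the main outlet: F_out = F_in - F_removed
F_out = 557 - 156
F_out = 401 kg/hr


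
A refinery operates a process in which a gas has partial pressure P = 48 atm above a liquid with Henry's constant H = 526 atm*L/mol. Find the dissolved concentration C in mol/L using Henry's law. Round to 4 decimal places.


C = P / H
C = 48 / 526
C = 0.0913 mol/L


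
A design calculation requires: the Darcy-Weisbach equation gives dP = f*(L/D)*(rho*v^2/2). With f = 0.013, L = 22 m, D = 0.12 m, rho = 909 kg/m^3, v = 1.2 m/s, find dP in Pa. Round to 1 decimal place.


dP = f * (L/D) * (rho*v^2/2)
dP = 0.013 * (22/0.12) * (909*1.2^2/2)
L/D = 183.33333333
rho*v^2/2 = 909*1.44/2 = 654.48
dP = 0.013 * 183.33333333 * 654.48
dP = 1559.8 Pa


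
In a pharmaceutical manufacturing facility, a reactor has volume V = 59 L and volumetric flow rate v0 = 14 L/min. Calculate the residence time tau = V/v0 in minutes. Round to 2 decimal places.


tau = V / v0
tau = 59 / 14
tau = 4.21 min


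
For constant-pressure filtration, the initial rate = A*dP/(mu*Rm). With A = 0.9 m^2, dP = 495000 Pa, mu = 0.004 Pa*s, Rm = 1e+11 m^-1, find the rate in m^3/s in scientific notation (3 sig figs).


rate = A * dP / (mu * Rm)
rate = 0.9 * 495000 / (0.004 * 1e+11)
rate = 445500.0 / 4.000e+08
rate = 1.11e-03 m^3/s


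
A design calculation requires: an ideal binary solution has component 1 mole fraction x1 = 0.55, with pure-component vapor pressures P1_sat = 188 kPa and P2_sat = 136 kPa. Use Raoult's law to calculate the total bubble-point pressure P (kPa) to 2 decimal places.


P = x1*P1_sat + x2*P2_sat
x2 = 1 - x1 = 1 - 0.55 = 0.45
P = 0.55*188 + 0.45*136
P = 103.4 + 61.2
P = 164.60 kPa


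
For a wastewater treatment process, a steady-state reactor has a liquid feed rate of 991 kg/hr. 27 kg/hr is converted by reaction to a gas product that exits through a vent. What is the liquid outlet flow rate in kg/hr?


Steady-state mass balance on the main outlet: F_out = F_in - F_removed
F_out = 991 - 27
F_out = 964 kg/hr


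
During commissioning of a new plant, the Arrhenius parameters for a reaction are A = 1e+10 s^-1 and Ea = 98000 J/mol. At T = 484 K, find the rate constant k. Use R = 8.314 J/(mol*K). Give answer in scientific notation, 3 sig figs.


k = A * exp(-Ea/(R*T))
k = 1e+10 * exp(-98000 / (8.314 * 484))
k = 1e+10 * exp(-24.354022)
k = 2.65e-01


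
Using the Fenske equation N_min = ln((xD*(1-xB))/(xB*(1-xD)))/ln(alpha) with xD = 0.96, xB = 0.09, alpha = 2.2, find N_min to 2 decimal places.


N_min = ln((xD*(1-xB))/(xB*(1-xD))) / ln(alpha)
Numerator inside ln: 0.8736 / 0.0036 = 242.666667
ln(242.666667) = 5.491689
ln(alpha) = ln(2.2) = 0.788457
N_min = 5.491689 / 0.788457 = 6.97


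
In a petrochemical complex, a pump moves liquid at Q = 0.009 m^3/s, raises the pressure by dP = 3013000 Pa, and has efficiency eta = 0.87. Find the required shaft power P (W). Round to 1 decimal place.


P = Q * dP / eta
P = 0.009 * 3013000 / 0.87
P = 27117.0 / 0.87
P = 31169.0 W


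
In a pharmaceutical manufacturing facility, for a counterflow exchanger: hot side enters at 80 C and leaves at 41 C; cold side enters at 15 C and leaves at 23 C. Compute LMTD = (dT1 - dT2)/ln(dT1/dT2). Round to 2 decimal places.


dT1 = Th_in - Tc_out = 80 - 23 = 57
dT2 = Th_out - Tc_in = 41 - 15 = 26
LMTD = (dT1 - dT2) / ln(dT1/dT2)
LMTD = (57 - 26) / ln(57/26)
LMTD = 39.49 K


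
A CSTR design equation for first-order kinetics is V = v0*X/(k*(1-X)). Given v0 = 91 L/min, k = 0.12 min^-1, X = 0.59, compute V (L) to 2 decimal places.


V = v0 * X / (k * (1 - X))
V = 91 * 0.59 / (0.12 * (1 - 0.59))
V = 53.69 / (0.12 * 0.41)
V = 53.69 / 0.0492
V = 1091.26 L


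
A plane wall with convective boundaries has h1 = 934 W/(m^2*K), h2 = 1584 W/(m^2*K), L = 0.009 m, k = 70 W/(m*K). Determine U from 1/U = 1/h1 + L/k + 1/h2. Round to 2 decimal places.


1/U = 1/h1 + L/k + 1/h2
1/U = 1/934 + 0.009/70 + 1/1584
1/U = 0.0010706638 + 0.0001285714 + 0.0006313131
1/U = 0.0018305483
U = 546.28 W/(m^2*K)


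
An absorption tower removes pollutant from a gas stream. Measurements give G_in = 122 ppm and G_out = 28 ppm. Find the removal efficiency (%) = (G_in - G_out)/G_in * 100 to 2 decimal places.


Efficiency = (G_in - G_out) / G_in * 100%
Efficiency = (122 - 28) / 122 * 100
Efficiency = 94 / 122 * 100
Efficiency = 77.05%


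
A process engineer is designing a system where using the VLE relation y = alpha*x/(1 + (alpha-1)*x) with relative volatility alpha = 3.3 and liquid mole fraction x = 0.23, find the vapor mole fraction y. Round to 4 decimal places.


y = alpha*x / (1 + (alpha-1)*x)
y = 3.3*0.23 / (1 + (3.3-1)*0.23)
y = 0.759 / (1 + 0.529)
y = 0.759 / 1.529
y = 0.4964


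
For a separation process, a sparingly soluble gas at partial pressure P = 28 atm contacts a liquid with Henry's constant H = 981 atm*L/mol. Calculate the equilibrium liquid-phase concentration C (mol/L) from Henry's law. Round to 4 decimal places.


C = P / H
C = 28 / 981
C = 0.0285 mol/L


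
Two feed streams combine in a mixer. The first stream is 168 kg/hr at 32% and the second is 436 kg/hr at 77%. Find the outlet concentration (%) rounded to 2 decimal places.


Mass balance on solute: F1*x1 + F2*x2 = F3*x3
F3 = F1 + F2 = 168 + 436 = 604 kg/hr
x3 = (F1*x1 + F2*x2)/F3
x3 = (168*0.32 + 436*0.77) / 604
x3 = 64.48%


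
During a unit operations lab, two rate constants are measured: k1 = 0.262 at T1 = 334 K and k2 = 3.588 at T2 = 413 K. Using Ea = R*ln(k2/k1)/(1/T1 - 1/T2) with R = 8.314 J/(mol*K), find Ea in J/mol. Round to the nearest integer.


Ea = R * ln(k2/k1) / (1/T1 - 1/T2)
ln(k2/k1) = ln(3.588/0.262) = 2.6170057
1/T1 - 1/T2 = 1/334 - 1/413 = 0.00057270447
Ea = 8.314 * 2.6170057 / 0.00057270447
Ea = 37991 J/mol


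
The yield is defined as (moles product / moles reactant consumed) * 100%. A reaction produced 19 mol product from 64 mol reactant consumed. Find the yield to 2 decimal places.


Yield = (moles product / moles consumed) * 100%
Yield = (19 / 64) * 100
Yield = 0.2969 * 100
Yield = 29.69%


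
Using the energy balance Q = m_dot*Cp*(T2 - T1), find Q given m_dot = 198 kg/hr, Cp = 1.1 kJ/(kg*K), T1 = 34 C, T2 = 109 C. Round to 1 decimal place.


Q = m_dot * Cp * (T2 - T1)
Q = 198 * 1.1 * (109 - 34)
Q = 198 * 1.1 * 75
Q = 16335.0 kJ/hr


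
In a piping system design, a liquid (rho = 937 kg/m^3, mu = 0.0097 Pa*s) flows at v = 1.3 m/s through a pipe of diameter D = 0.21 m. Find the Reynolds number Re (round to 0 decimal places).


Re = rho * v * D / mu
Re = 937 * 1.3 * 0.21 / 0.0097
Re = 255.801 / 0.0097
Re = 26371


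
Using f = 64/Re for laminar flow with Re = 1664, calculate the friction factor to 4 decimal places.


f = 64 / Re
f = 64 / 1664
f = 0.0385


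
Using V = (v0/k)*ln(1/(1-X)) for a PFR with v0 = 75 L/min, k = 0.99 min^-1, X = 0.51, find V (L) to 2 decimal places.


V = (v0/k) * ln(1/(1-X))
V = (75/0.99) * ln(1/(1-0.51))
V = 75.757576 * ln(2.040816)
V = 75.757576 * 0.71335
V = 54.04 L


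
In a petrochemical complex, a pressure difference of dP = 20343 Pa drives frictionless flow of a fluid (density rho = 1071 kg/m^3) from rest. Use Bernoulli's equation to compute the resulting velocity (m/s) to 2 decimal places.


v = sqrt(2*dP/rho)
v = sqrt(2*20343/1071)
v = sqrt(37.988796)
v = 6.16 m/s


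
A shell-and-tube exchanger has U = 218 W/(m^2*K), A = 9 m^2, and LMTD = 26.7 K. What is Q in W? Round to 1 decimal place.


Q = U * A * LMTD
Q = 218 * 9 * 26.7
Q = 52385.4 W


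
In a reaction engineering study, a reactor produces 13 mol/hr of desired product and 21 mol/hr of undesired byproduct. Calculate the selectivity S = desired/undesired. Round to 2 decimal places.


S = desired product rate / undesired product rate
S = 13 / 21
S = 0.62


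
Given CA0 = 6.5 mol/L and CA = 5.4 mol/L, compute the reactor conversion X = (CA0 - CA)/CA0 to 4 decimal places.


X = (CA0 - CA) / CA0
X = (6.5 - 5.4) / 6.5
X = 1.1 / 6.5
X = 0.1692


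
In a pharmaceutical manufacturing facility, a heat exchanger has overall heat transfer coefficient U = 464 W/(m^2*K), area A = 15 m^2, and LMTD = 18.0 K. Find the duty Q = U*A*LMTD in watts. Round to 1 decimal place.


Q = U * A * LMTD
Q = 464 * 15 * 18.0
Q = 125280.0 W


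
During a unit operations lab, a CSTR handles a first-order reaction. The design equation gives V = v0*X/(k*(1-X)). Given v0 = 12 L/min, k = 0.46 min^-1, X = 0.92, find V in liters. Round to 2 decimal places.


V = v0 * X / (k * (1 - X))
V = 12 * 0.92 / (0.46 * (1 - 0.92))
V = 11.04 / (0.46 * 0.08)
V = 11.04 / 0.0368
V = 300.00 L


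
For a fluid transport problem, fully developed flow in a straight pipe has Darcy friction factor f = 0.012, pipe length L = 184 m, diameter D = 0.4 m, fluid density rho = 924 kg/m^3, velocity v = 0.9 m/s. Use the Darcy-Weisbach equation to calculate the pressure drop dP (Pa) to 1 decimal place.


dP = f * (L/D) * (rho*v^2/2)
dP = 0.012 * (184/0.4) * (924*0.9^2/2)
L/D = 460.0
rho*v^2/2 = 924*0.81/2 = 374.22
dP = 0.012 * 460.0 * 374.22
dP = 2065.7 Pa


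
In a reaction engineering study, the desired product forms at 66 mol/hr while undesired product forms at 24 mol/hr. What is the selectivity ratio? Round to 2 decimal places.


S = desired product rate / undesired product rate
S = 66 / 24
S = 2.75


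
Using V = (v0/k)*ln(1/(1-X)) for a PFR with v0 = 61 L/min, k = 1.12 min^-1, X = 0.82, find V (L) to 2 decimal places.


V = (v0/k) * ln(1/(1-X))
V = (61/1.12) * ln(1/(1-0.82))
V = 54.464286 * ln(5.555556)
V = 54.464286 * 1.714799
V = 93.40 L


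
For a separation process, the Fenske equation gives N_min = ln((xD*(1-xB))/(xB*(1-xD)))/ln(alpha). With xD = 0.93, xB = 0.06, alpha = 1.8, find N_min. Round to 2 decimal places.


N_min = ln((xD*(1-xB))/(xB*(1-xD))) / ln(alpha)
Numerator inside ln: 0.8742 / 0.0042 = 208.142857
ln(208.142857) = 5.338225
ln(alpha) = ln(1.8) = 0.587787
N_min = 5.338225 / 0.587787 = 9.08


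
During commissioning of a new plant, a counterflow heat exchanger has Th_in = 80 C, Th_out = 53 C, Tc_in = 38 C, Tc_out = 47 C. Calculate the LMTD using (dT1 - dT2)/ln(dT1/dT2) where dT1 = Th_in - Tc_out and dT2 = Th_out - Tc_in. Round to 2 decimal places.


dT1 = Th_in - Tc_out = 80 - 47 = 33
dT2 = Th_out - Tc_in = 53 - 38 = 15
LMTD = (dT1 - dT2) / ln(dT1/dT2)
LMTD = (33 - 15) / ln(33/15)
LMTD = 22.83 K


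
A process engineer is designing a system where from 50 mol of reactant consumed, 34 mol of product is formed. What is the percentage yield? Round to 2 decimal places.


Yield = (moles product / moles consumed) * 100%
Yield = (34 / 50) * 100
Yield = 0.68 * 100
Yield = 68.00%


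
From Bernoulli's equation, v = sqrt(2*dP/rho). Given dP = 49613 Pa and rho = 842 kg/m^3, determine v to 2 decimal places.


v = sqrt(2*dP/rho)
v = sqrt(2*49613/842)
v = sqrt(117.845606)
v = 10.86 m/s


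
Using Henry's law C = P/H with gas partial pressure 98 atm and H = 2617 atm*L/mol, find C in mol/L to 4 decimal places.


C = P / H
C = 98 / 2617
C = 0.0374 mol/L


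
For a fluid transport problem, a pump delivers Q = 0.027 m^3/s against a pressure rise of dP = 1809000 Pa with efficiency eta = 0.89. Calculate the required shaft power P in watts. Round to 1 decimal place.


P = Q * dP / eta
P = 0.027 * 1809000 / 0.89
P = 48843.0 / 0.89
P = 54879.8 W


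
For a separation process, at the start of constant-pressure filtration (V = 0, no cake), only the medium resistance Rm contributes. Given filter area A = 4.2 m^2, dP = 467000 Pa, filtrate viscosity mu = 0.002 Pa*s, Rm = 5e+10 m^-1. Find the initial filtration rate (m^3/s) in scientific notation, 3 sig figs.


rate = A * dP / (mu * Rm)
rate = 4.2 * 467000 / (0.002 * 5e+10)
rate = 1961400.0 / 1.000e+08
rate = 1.96e-02 m^3/s


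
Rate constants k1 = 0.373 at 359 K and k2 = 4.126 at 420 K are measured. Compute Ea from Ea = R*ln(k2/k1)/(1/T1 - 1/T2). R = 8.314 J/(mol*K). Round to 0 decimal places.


Ea = R * ln(k2/k1) / (1/T1 - 1/T2)
ln(k2/k1) = ln(4.126/0.373) = 2.4034853
1/T1 - 1/T2 = 1/359 - 1/420 = 0.000404562939
Ea = 8.314 * 2.4034853 / 0.000404562939
Ea = 49393 J/mol


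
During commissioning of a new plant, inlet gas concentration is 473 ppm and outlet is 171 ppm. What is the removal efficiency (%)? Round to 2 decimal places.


Efficiency = (G_in - G_out) / G_in * 100%
Efficiency = (473 - 171) / 473 * 100
Efficiency = 302 / 473 * 100
Efficiency = 63.85%


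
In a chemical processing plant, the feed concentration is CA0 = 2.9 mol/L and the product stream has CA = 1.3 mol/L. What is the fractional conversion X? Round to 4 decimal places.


X = (CA0 - CA) / CA0
X = (2.9 - 1.3) / 2.9
X = 1.6 / 2.9
X = 0.5517


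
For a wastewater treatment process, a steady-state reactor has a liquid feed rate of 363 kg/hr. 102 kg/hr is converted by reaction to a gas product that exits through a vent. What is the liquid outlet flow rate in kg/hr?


Steady-state mass balance on the main outlet: F_out = F_in - F_removed
F_out = 363 - 102
F_out = 261 kg/hr


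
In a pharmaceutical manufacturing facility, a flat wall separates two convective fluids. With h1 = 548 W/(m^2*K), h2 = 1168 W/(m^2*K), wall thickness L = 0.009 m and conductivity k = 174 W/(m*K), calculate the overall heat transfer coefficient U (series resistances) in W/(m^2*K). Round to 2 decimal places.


1/U = 1/h1 + L/k + 1/h2
1/U = 1/548 + 0.009/174 + 1/1168
1/U = 0.0018248175 + 5.17241e-05 + 0.0008561644
1/U = 0.002732706
U = 365.94 W/(m^2*K)


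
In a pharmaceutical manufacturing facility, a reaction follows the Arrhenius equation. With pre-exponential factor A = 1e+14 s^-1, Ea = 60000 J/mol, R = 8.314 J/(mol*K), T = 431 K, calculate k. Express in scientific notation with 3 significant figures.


k = A * exp(-Ea/(R*T))
k = 1e+14 * exp(-60000 / (8.314 * 431))
k = 1e+14 * exp(-16.744183)
k = 5.35e+06


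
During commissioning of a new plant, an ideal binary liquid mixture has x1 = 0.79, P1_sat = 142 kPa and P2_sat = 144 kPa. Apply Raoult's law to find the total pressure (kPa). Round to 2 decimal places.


P = x1*P1_sat + x2*P2_sat
x2 = 1 - x1 = 1 - 0.79 = 0.21
P = 0.79*142 + 0.21*144
P = 112.18 + 30.24
P = 142.42 kPa


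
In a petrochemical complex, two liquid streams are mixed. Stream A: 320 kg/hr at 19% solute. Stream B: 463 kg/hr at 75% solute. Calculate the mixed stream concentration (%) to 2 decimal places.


Mass balance on solute: F1*x1 + F2*x2 = F3*x3
F3 = F1 + F2 = 320 + 463 = 783 kg/hr
x3 = (F1*x1 + F2*x2)/F3
x3 = (320*0.19 + 463*0.75) / 783
x3 = 52.11%


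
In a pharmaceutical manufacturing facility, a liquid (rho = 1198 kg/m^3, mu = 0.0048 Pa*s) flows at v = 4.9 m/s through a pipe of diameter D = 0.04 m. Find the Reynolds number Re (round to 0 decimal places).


Re = rho * v * D / mu
Re = 1198 * 4.9 * 0.04 / 0.0048
Re = 234.808 / 0.0048
Re = 48918


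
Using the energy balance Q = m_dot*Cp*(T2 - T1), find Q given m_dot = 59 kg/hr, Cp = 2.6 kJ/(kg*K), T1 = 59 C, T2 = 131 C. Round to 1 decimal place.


Q = m_dot * Cp * (T2 - T1)
Q = 59 * 2.6 * (131 - 59)
Q = 59 * 2.6 * 72
Q = 11044.8 kJ/hr


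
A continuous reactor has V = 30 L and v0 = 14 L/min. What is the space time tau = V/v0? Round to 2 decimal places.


tau = V / v0
tau = 30 / 14
tau = 2.14 min


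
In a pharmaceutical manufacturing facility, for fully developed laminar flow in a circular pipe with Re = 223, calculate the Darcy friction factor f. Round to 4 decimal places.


f = 64 / Re
f = 64 / 223
f = 0.2870


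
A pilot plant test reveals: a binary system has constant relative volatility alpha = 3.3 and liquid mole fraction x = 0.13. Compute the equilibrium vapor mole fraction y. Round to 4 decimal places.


y = alpha*x / (1 + (alpha-1)*x)
y = 3.3*0.13 / (1 + (3.3-1)*0.13)
y = 0.429 / (1 + 0.299)
y = 0.429 / 1.299
y = 0.3303


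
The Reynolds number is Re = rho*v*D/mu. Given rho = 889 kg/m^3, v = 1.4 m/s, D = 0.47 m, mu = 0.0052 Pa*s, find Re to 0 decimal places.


Re = rho * v * D / mu
Re = 889 * 1.4 * 0.47 / 0.0052
Re = 584.962 / 0.0052
Re = 112493


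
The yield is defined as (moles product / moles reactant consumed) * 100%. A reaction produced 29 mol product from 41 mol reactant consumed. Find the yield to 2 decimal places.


Yield = (moles product / moles consumed) * 100%
Yield = (29 / 41) * 100
Yield = 0.7073 * 100
Yield = 70.73%


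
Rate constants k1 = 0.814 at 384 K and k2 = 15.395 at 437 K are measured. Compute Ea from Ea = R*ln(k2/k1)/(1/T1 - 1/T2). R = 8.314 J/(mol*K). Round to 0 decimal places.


Ea = R * ln(k2/k1) / (1/T1 - 1/T2)
ln(k2/k1) = ln(15.395/0.814) = 2.9398377
1/T1 - 1/T2 = 1/384 - 1/437 = 0.000315837147
Ea = 8.314 * 2.9398377 / 0.000315837147
Ea = 77387 J/mol


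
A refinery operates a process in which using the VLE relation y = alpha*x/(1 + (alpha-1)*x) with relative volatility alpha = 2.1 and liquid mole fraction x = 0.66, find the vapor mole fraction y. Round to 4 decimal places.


y = alpha*x / (1 + (alpha-1)*x)
y = 2.1*0.66 / (1 + (2.1-1)*0.66)
y = 1.386 / (1 + 0.726)
y = 1.386 / 1.726
y = 0.8030


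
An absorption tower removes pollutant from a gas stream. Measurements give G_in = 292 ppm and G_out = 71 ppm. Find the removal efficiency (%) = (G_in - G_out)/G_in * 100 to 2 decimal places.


Efficiency = (G_in - G_out) / G_in * 100%
Efficiency = (292 - 71) / 292 * 100
Efficiency = 221 / 292 * 100
Efficiency = 75.68%


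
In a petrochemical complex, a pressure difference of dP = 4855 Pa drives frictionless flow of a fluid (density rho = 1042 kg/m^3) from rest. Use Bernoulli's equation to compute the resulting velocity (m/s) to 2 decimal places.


v = sqrt(2*dP/rho)
v = sqrt(2*4855/1042)
v = sqrt(9.318618)
v = 3.05 m/s


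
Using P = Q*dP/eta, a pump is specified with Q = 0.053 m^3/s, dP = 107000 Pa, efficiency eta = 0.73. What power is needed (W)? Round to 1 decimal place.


P = Q * dP / eta
P = 0.053 * 107000 / 0.73
P = 5671.0 / 0.73
P = 7768.5 W


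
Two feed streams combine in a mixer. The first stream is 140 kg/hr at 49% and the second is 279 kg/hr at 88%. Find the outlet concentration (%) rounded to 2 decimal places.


Mass balance on solute: F1*x1 + F2*x2 = F3*x3
F3 = F1 + F2 = 140 + 279 = 419 kg/hr
x3 = (F1*x1 + F2*x2)/F3
x3 = (140*0.49 + 279*0.88) / 419
x3 = 74.97%


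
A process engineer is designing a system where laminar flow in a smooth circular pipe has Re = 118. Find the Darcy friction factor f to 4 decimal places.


f = 64 / Re
f = 64 / 118
f = 0.5424


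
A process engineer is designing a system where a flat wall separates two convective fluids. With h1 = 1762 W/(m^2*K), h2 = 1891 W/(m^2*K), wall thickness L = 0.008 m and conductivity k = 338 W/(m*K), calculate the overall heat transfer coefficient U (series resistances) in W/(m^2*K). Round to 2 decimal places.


1/U = 1/h1 + L/k + 1/h2
1/U = 1/1762 + 0.008/338 + 1/1891
1/U = 0.0005675369 + 2.36686e-05 + 0.0005288207
1/U = 0.0011200262
U = 892.84 W/(m^2*K)
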